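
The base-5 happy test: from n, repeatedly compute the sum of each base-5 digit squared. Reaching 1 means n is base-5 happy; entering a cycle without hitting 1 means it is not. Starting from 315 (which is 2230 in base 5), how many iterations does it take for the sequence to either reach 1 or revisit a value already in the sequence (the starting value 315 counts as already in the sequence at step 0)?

315 = (2,2,3,0)_5 → 2² + 2² + 3² + 0² = 17
17 = (3,2)_5 → 3² + 2² = 13
13 = (2,3)_5 → 2² + 3² = 13  — 13 repeats.
That took 3 steps.

3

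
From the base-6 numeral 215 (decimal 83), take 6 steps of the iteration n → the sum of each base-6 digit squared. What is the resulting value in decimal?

26

83 = (2,1,5)_6 → 2² + 1² + 5² = 30
30 = (5,0)_6 → 5² + 0² = 25
25 = (4,1)_6 → 4² + 1² = 17
17 = (2,5)_6 → 2² + 5² = 29
29 = (4,5)_6 → 4² + 5² = 41
41 = (1,0,5)_6 → 1² + 0² + 5² = 26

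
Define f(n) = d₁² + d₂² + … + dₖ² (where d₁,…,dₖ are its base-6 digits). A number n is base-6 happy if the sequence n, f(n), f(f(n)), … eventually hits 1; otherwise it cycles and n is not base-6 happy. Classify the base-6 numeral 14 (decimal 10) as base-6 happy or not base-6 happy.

10 = (1,4)_6 → 1² + 4² = 1 + 16 = 17
17 = (2,5)_6 → 2² + 5² = 4 + 25 = 29
29 = (4,5)_6 → 4² + 5² = 16 + 25 = 41
41 = (1,0,5)_6 → 1² + 0² + 5² = 1 + 0 + 25 = 26
26 = (4,2)_6 → 4² + 2² = 16 + 4 = 20
20 = (3,2)_6 → 3² + 2² = 9 + 4 = 13
13 = (2,1)_6 → 2² + 1² = 4 + 1 = 5
5 = (5)_6 → 5² = 25
25 = (4,1)_6 → 4² + 1² = 16 + 1 = 17  — 17 already seen; the sequence cycles without reaching 1.

not base-6 happy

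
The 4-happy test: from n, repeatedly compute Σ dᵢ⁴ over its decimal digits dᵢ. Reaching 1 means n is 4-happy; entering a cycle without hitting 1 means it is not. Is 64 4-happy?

not 4-happy

64 → 6⁴ + 4⁴ = 1296 + 256 = 1552
1552 → 1⁴ + 5⁴ + 5⁴ + 2⁴ = 1 + 625 + 625 + 16 = 1267
1267 → 1⁴ + 2⁴ + 6⁴ + 7⁴ = 1 + 16 + 1296 + 2401 = 3714
3714 → 3⁴ + 7⁴ + 1⁴ + 4⁴ = 81 + 2401 + 1 + 256 = 2739
2739 → 2⁴ + 7⁴ + 3⁴ + 9⁴ = 16 + 2401 + 81 + 6561 = 9059
9059 → 9⁴ + 0⁴ + 5⁴ + 9⁴ = 6561 + 0 + 625 + 6561 = 13747
13747 → 1⁴ + 3⁴ + 7⁴ + 4⁴ + 7⁴ = 1 + 81 + 2401 + 256 + 2401 = 5140
5140 → 5⁴ + 1⁴ + 4⁴ + 0⁴ = 625 + 1 + 256 + 0 = 882
882 → 8⁴ + 8⁴ + 2⁴ = 4096 + 4096 + 16 = 8208
8208 → 8⁴ + 2⁴ + 0⁴ + 8⁴ = 4096 + 16 + 0 + 4096 = 8208  — 8208 already seen; the sequence cycles without reaching 1.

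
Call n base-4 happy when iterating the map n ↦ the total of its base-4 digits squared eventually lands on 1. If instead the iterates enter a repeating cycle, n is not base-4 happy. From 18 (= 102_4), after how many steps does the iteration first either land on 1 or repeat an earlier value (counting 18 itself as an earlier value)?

18 = (1,0,2)_4 → 1² + 0² + 2² = 1 + 0 + 4 = 5
5 = (1,1)_4 → 1² + 1² = 1 + 1 = 2
2 = (2)_4 → 2² = 4
4 = (1,0)_4 → 1² + 0² = 1 + 0 = 1  — reached 1.
That took 4 steps.

4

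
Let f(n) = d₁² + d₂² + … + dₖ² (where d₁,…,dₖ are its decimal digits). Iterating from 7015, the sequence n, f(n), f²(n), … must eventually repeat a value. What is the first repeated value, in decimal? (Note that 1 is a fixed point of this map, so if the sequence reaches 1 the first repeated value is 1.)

7015 → 7² + 0² + 1² + 5² = 75
75 → 7² + 5² = 74
74 → 7² + 4² = 65
65 → 6² + 5² = 61
61 → 6² + 1² = 37
37 → 3² + 7² = 58
58 → 5² + 8² = 89
89 → 8² + 9² = 145
145 → 1² + 4² + 5² = 42
42 → 4² + 2² = 20
20 → 2² + 0² = 4
4 → 4² = 16
16 → 1² + 6² = 37  — 37 already appeared earlier.

37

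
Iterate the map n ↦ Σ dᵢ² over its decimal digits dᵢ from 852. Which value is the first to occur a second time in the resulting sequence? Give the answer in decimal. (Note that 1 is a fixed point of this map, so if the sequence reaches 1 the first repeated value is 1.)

37

852 → 8² + 5² + 2² = 93
93 → 9² + 3² = 90
90 → 9² + 0² = 81
81 → 8² + 1² = 65
65 → 6² + 5² = 61
61 → 6² + 1² = 37
37 → 3² + 7² = 58
58 → 5² + 8² = 89
89 → 8² + 9² = 145
145 → 1² + 4² + 5² = 42
42 → 4² + 2² = 20
20 → 2² + 0² = 4
4 → 4² = 16
16 → 1² + 6² = 37  — 37 already appeared earlier.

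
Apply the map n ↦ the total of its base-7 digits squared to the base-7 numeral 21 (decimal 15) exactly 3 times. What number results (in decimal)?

15 = (2,1)_7 → 2² + 1² = 4 + 1 = 5
5 = (5)_7 → 5² = 25
25 = (3,4)_7 → 3² + 4² = 9 + 16 = 25

25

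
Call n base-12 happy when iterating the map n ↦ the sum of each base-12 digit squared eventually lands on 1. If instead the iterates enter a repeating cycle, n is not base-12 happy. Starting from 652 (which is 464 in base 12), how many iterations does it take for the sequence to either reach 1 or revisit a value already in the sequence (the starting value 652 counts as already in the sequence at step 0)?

652 = (4,6,4)_12 → 4² + 6² + 4² = 68
68 = (5,8)_12 → 5² + 8² = 89
89 = (7,5)_12 → 7² + 5² = 74
74 = (6,2)_12 → 6² + 2² = 40
40 = (3,4)_12 → 3² + 4² = 25
25 = (2,1)_12 → 2² + 1² = 5
5 = (5)_12 → 5² = 25  — 25 repeats.
That took 7 steps.

7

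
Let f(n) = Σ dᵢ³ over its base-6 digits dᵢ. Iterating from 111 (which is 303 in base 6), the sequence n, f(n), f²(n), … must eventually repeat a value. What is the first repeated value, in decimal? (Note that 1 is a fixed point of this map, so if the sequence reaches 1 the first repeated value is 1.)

111 = (3,0,3)_6 → 54
54 = (1,3,0)_6 → 28
28 = (4,4)_6 → 128
128 = (3,3,2)_6 → 62
62 = (1,4,2)_6 → 73
73 = (2,0,1)_6 → 9
9 = (1,3)_6 → 28  — 28 already appeared earlier.

28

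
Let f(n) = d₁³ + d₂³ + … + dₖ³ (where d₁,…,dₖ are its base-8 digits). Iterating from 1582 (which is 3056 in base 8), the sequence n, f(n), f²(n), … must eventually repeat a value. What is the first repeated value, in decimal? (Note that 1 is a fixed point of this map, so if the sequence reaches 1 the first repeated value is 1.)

1582 = (3,0,5,6)_8 → 3³ + 0³ + 5³ + 6³ = 368
368 = (5,6,0)_8 → 5³ + 6³ + 0³ = 341
341 = (5,2,5)_8 → 5³ + 2³ + 5³ = 258
258 = (4,0,2)_8 → 4³ + 0³ + 2³ = 72
72 = (1,1,0)_8 → 1³ + 1³ + 0³ = 2
2 = (2)_8 → 2³ = 8
8 = (1,0)_8 → 1³ + 0³ = 1  — reached the fixed point 1.
1 → 1, so 1 is the first repeated value.

1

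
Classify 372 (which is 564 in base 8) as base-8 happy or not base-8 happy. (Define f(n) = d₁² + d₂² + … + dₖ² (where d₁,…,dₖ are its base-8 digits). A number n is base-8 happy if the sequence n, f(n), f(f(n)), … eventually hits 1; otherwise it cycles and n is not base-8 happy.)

372 = (5,6,4)_8 → 5² + 6² + 4² = 25 + 36 + 16 = 77
77 = (1,1,5)_8 → 1² + 1² + 5² = 1 + 1 + 25 = 27
27 = (3,3)_8 → 3² + 3² = 9 + 9 = 18
18 = (2,2)_8 → 2² + 2² = 4 + 4 = 8
8 = (1,0)_8 → 1² + 0² = 1 + 0 = 1  — reached 1.

base-8 happy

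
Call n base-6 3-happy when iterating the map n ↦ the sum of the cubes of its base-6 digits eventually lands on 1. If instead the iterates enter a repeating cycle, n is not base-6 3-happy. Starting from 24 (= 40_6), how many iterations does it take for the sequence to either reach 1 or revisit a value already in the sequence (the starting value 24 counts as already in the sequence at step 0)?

5

24 = (4,0)_6 → 64
64 = (1,4,4)_6 → 129
129 = (3,3,3)_6 → 81
81 = (2,1,3)_6 → 36
36 = (1,0,0)_6 → 1  — reached 1.
That took 5 steps.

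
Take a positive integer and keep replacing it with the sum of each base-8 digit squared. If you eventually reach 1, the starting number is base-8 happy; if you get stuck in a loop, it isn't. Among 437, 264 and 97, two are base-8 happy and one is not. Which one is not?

437: 437 → 97 → 18 → 8 → 1  — reaches 1 (base-8 happy)
264: 264 → 17 → 5 → 25 → 10 → 5  — repeats 5 (not base-8 happy)
97: 97 → 18 → 8 → 1  — reaches 1 (base-8 happy)

264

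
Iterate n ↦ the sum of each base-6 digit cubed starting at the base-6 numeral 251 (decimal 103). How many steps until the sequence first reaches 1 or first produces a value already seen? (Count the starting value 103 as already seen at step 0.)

3

103 = (2,5,1)_6 → 2³ + 5³ + 1³ = 134
134 = (3,4,2)_6 → 3³ + 4³ + 2³ = 99
99 = (2,4,3)_6 → 2³ + 4³ + 3³ = 99  — 99 repeats.
That took 3 steps.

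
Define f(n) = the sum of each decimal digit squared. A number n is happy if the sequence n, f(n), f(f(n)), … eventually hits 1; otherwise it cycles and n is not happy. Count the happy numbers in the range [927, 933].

927: 927 → 134 → 26 → 40 → 16 → 37 → 58 → 89 → 145 → 42 → 20 → 4 → 16  (repeats 16)
928: 928 → 149 → 98 → 145 → 42 → 20 → 4 → 16 → 37 → 58 → 89 → 145  (repeats 145)
929: 929 → 166 → 73 → 58 → 89 → 145 → 42 → 20 → 4 → 16 → 37 → 58  (repeats 58)
930: 930 → 90 → 81 → 65 → 61 → 37 → 58 → 89 → 145 → 42 → 20 → 4 → 16 → 37  (repeats 37)
931: 931 → 91 → 82 → 68 → 100 → 1  (reaches 1)
932: 932 → 94 → 97 → 130 → 10 → 1  (reaches 1)
933: 933 → 99 → 162 → 41 → 17 → 50 → 25 → 29 → 85 → 89 → 145 → 42 → 20 → 4 → 16 → 37 → 58 → 89  (repeats 89)
happy: 931, 932

2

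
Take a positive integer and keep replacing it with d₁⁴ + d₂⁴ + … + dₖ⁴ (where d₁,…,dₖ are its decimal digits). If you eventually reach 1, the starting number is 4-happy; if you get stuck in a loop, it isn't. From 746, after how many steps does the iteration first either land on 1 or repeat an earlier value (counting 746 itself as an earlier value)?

746 → 7⁴ + 4⁴ + 6⁴ = 2401 + 256 + 1296 = 3953
3953 → 3⁴ + 9⁴ + 5⁴ + 3⁴ = 81 + 6561 + 625 + 81 = 7348
7348 → 7⁴ + 3⁴ + 4⁴ + 8⁴ = 2401 + 81 + 256 + 4096 = 6834
6834 → 6⁴ + 8⁴ + 3⁴ + 4⁴ = 1296 + 4096 + 81 + 256 = 5729
5729 → 5⁴ + 7⁴ + 2⁴ + 9⁴ = 625 + 2401 + 16 + 6561 = 9603
9603 → 9⁴ + 6⁴ + 0⁴ + 3⁴ = 6561 + 1296 + 0 + 81 = 7938
7938 → 7⁴ + 9⁴ + 3⁴ + 8⁴ = 2401 + 6561 + 81 + 4096 = 13139
13139 → 1⁴ + 3⁴ + 1⁴ + 3⁴ + 9⁴ = 1 + 81 + 1 + 81 + 6561 = 6725
6725 → 6⁴ + 7⁴ + 2⁴ + 5⁴ = 1296 + 2401 + 16 + 625 = 4338
4338 → 4⁴ + 3⁴ + 3⁴ + 8⁴ = 256 + 81 + 81 + 4096 = 4514
4514 → 4⁴ + 5⁴ + 1⁴ + 4⁴ = 256 + 625 + 1 + 256 = 1138
1138 → 1⁴ + 1⁴ + 3⁴ + 8⁴ = 1 + 1 + 81 + 4096 = 4179
4179 → 4⁴ + 1⁴ + 7⁴ + 9⁴ = 256 + 1 + 2401 + 6561 = 9219
9219 → 9⁴ + 2⁴ + 1⁴ + 9⁴ = 6561 + 16 + 1 + 6561 = 13139  — 13139 repeats.
That took 14 steps.

14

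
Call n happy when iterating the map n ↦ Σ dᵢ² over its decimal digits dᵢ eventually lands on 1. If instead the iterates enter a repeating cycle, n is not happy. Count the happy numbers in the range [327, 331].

327: 327 → 62 → 40 → 16 → 37 → 58 → 89 → 145 → 42 → 20 → 4 → 16  — not happy
328: 328 → 77 → 98 → 145 → 42 → 20 → 4 → 16 → 37 → 58 → 89 → 145  — not happy
329: 329 → 94 → 97 → 130 → 10 → 1  — happy
330: 330 → 18 → 65 → 61 → 37 → 58 → 89 → 145 → 42 → 20 → 4 → 16 → 37  — not happy
331: 331 → 19 → 82 → 68 → 100 → 1  — happy
happy: 329, 331

2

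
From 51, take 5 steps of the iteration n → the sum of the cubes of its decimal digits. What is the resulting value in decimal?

432

51 → 126
126 → 225
225 → 141
141 → 66
66 → 432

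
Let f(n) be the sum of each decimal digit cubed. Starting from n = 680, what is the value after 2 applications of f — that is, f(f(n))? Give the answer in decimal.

680 → 6³ + 8³ + 0³ = 216 + 512 + 0 = 728
728 → 7³ + 2³ + 8³ = 343 + 8 + 512 = 863

863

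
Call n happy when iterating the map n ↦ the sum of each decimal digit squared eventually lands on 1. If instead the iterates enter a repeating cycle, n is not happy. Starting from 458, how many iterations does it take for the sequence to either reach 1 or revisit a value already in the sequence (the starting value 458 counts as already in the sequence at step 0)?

458 → 105
105 → 26
26 → 40
40 → 16
16 → 37
37 → 58
58 → 89
89 → 145
145 → 42
42 → 20
20 → 4
4 → 16  — 16 repeats.
That took 12 steps.

12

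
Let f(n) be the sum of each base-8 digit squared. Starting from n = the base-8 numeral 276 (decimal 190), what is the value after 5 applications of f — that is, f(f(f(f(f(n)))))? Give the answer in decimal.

190 = (2,7,6)_8 → 2² + 7² + 6² = 89
89 = (1,3,1)_8 → 1² + 3² + 1² = 11
11 = (1,3)_8 → 1² + 3² = 10
10 = (1,2)_8 → 1² + 2² = 5
5 = (5)_8 → 5² = 25

25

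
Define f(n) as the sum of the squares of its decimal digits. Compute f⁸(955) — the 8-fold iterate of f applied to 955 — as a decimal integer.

89

955 → 9² + 5² + 5² = 81 + 25 + 25 = 131
131 → 1² + 3² + 1² = 1 + 9 + 1 = 11
11 → 1² + 1² = 1 + 1 = 2
2 → 2² = 4
4 → 4² = 16
16 → 1² + 6² = 1 + 36 = 37
37 → 3² + 7² = 9 + 49 = 58
58 → 5² + 8² = 25 + 64 = 89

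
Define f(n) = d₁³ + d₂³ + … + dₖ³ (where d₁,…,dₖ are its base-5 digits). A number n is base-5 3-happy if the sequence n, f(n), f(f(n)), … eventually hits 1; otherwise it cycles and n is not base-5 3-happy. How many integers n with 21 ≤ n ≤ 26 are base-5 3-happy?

21: 21 → 65 → 35 → 9 → 65  — not base-5 3-happy
22: 22 → 72 → 80 → 28 → 28  — not base-5 3-happy
23: 23 → 91 → 55 → 9 → 65 → 35 → 9  — not base-5 3-happy
24: 24 → 128 → 28 → 28  — not base-5 3-happy
25: 25 → 1  — base-5 3-happy
26: 26 → 2 → 8 → 28 → 28  — not base-5 3-happy
base-5 3-happy: 25

1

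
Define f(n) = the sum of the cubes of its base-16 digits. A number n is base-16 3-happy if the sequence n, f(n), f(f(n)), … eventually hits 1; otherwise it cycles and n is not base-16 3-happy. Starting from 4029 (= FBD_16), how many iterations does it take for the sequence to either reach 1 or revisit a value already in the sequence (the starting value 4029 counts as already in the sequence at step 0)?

12

4029 = (15,11,13)_16 → 15³ + 11³ + 13³ = 6903
6903 = (1,10,15,7)_16 → 1³ + 10³ + 15³ + 7³ = 4719
4719 = (1,2,6,15)_16 → 1³ + 2³ + 6³ + 15³ = 3600
3600 = (14,1,0)_16 → 14³ + 1³ + 0³ = 2745
2745 = (10,11,9)_16 → 10³ + 11³ + 9³ = 3060
3060 = (11,15,4)_16 → 11³ + 15³ + 4³ = 4770
4770 = (1,2,10,2)_16 → 1³ + 2³ + 10³ + 2³ = 1017
1017 = (3,15,9)_16 → 3³ + 15³ + 9³ = 4131
4131 = (1,0,2,3)_16 → 1³ + 0³ + 2³ + 3³ = 36
36 = (2,4)_16 → 2³ + 4³ = 72
72 = (4,8)_16 → 4³ + 8³ = 576
576 = (2,4,0)_16 → 2³ + 4³ + 0³ = 72  — 72 repeats.
That took 12 steps.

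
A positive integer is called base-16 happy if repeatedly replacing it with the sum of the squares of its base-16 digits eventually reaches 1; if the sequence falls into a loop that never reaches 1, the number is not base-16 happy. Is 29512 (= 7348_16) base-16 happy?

base-16 happy

29512 = (7,3,4,8)_16 → 138
138 = (8,10)_16 → 164
164 = (10,4)_16 → 116
116 = (7,4)_16 → 65
65 = (4,1)_16 → 17
17 = (1,1)_16 → 2
2 = (2)_16 → 4
4 = (4)_16 → 16
16 = (1,0)_16 → 1  — reached 1.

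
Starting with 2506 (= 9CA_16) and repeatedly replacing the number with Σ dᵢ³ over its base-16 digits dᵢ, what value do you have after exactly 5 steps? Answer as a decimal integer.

2506 = (9,12,10)_16 → 9³ + 12³ + 10³ = 729 + 1728 + 1000 = 3457
3457 = (13,8,1)_16 → 13³ + 8³ + 1³ = 2197 + 512 + 1 = 2710
2710 = (10,9,6)_16 → 10³ + 9³ + 6³ = 1000 + 729 + 216 = 1945
1945 = (7,9,9)_16 → 7³ + 9³ + 9³ = 343 + 729 + 729 = 1801
1801 = (7,0,9)_16 → 7³ + 0³ + 9³ = 343 + 0 + 729 = 1072

1072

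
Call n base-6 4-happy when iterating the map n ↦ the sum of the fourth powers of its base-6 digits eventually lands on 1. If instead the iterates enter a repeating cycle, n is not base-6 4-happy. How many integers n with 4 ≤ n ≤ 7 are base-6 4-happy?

1

4: 4 → 256 → 258 → 3 → 81 → 98 → 288 → 17 → 641 → 1522 → 259 → 4  (repeats 4)
5: 5 → 625 → 658 → 338 → 114 → 82 → 273 → 164 → 353 → 963 → 609 → 978 → 338  (repeats 338)
6: 6 → 1  (reaches 1)
7: 7 → 2 → 16 → 272 → 99 → 353 → 963 → 609 → 978 → 338 → 114 → 82 → 273 → 164 → 353  (repeats 353)
base-6 4-happy: 6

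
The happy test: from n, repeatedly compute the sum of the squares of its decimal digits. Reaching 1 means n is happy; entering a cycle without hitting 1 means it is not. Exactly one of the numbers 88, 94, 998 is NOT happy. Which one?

88: 88 → 128 → 69 → 117 → 51 → 26 → 40 → 16 → 37 → 58 → 89 → 145 → 42 → 20 → 4 → 16  — repeats 16 (not happy)
94: 94 → 97 → 130 → 10 → 1  — reaches 1 (happy)
998: 998 → 226 → 44 → 32 → 13 → 10 → 1  — reaches 1 (happy)

88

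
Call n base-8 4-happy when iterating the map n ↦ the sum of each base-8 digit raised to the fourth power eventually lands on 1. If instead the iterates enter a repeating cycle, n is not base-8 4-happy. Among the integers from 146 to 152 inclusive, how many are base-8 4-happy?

146: 146 → 48 → 1296 → 288 → 512 → 1  — base-8 4-happy
147: 147 → 113 → 1298 → 304 → 1552 → 97 → 258 → 272 → 272  — not base-8 4-happy
148: 148 → 288 → 512 → 1  — base-8 4-happy
149: 149 → 657 → 34 → 272 → 272  — not base-8 4-happy
150: 150 → 1328 → 1568 → 337 → 642 → 33 → 257 → 257  — not base-8 4-happy
151: 151 → 2433 → 1553 → 98 → 273 → 273  — not base-8 4-happy
152: 152 → 97 → 258 → 272 → 272  — not base-8 4-happy
base-8 4-happy: 146, 148

2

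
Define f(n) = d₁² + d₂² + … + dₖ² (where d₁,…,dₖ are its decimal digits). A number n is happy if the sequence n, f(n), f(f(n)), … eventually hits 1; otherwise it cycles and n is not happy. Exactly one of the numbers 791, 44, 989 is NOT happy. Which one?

791

791: 791 → 131 → 11 → 2 → 4 → 16 → 37 → 58 → 89 → 145 → 42 → 20 → 4  — repeats 4 (not happy)
44: 44 → 32 → 13 → 10 → 1  — reaches 1 (happy)
989: 989 → 226 → 44 → 32 → 13 → 10 → 1  — reaches 1 (happy)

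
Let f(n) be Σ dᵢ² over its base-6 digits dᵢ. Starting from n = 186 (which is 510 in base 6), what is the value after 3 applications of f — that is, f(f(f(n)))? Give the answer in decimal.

186 = (5,1,0)_6 → 5² + 1² + 0² = 25 + 1 + 0 = 26
26 = (4,2)_6 → 4² + 2² = 16 + 4 = 20
20 = (3,2)_6 → 3² + 2² = 9 + 4 = 13

13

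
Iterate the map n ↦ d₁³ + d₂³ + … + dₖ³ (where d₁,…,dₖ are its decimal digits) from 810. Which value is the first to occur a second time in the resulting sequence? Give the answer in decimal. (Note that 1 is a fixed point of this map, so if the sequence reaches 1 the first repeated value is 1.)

810 → 8³ + 1³ + 0³ = 513
513 → 5³ + 1³ + 3³ = 153
153 → 1³ + 5³ + 3³ = 153  — 153 already appeared earlier.

153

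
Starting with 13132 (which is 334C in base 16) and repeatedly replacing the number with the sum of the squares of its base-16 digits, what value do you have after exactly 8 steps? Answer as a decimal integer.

13132 = (3,3,4,12)_16 → 3² + 3² + 4² + 12² = 178
178 = (11,2)_16 → 11² + 2² = 125
125 = (7,13)_16 → 7² + 13² = 218
218 = (13,10)_16 → 13² + 10² = 269
269 = (1,0,13)_16 → 1² + 0² + 13² = 170
170 = (10,10)_16 → 10² + 10² = 200
200 = (12,8)_16 → 12² + 8² = 208
208 = (13,0)_16 → 13² + 0² = 169

169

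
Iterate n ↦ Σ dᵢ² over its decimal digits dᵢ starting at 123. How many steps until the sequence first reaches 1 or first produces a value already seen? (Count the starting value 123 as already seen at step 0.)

123 → 1² + 2² + 3² = 1 + 4 + 9 = 14
14 → 1² + 4² = 1 + 16 = 17
17 → 1² + 7² = 1 + 49 = 50
50 → 5² + 0² = 25 + 0 = 25
25 → 2² + 5² = 4 + 25 = 29
29 → 2² + 9² = 4 + 81 = 85
85 → 8² + 5² = 64 + 25 = 89
89 → 8² + 9² = 64 + 81 = 145
145 → 1² + 4² + 5² = 1 + 16 + 25 = 42
42 → 4² + 2² = 16 + 4 = 20
20 → 2² + 0² = 4 + 0 = 4
4 → 4² = 16
16 → 1² + 6² = 1 + 36 = 37
37 → 3² + 7² = 9 + 49 = 58
58 → 5² + 8² = 25 + 64 = 89  — 89 repeats.
That took 15 steps.

15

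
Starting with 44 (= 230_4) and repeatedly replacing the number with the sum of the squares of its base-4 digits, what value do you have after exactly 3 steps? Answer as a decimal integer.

8

44 = (2,3,0)_4 → 2² + 3² + 0² = 13
13 = (3,1)_4 → 3² + 1² = 10
10 = (2,2)_4 → 2² + 2² = 8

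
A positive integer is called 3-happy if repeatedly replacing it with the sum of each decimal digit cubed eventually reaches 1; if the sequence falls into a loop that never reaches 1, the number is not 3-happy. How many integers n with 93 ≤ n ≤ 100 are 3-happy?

93: 93 → 756 → 684 → 792 → 1080 → 513 → 153 → 153  — not 3-happy
94: 94 → 793 → 1099 → 1459 → 919 → 1459  — not 3-happy
95: 95 → 854 → 701 → 344 → 155 → 251 → 134 → 92 → 737 → 713 → 371 → 371  — not 3-happy
96: 96 → 945 → 918 → 1242 → 81 → 513 → 153 → 153  — not 3-happy
97: 97 → 1072 → 352 → 160 → 217 → 352  — not 3-happy
98: 98 → 1241 → 74 → 407 → 407  — not 3-happy
99: 99 → 1458 → 702 → 351 → 153 → 153  — not 3-happy
100: 100 → 1  — 3-happy
3-happy: 100

1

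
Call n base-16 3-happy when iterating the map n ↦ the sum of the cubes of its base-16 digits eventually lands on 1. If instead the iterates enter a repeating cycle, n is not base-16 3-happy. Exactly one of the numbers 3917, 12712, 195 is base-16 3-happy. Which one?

3917: 3917 → 5636 → 281 → 731 → 3536 → 4394 → 1010 → 3410 → 2330 → 1730 → 1952 → 1343 → 3527 → 4268 → 2729 → 2729  — repeats 2729 (not base-16 3-happy)
12712: 12712 → 1540 → 280 → 514 → 16 → 1  — reaches 1 (base-16 3-happy)
195: 195 → 1755 → 3744 → 3744  — repeats 3744 (not base-16 3-happy)

12712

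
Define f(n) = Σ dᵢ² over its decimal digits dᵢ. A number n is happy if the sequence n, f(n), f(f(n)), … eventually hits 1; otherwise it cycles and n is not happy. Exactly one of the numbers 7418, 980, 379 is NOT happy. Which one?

7418: 7418 → 130 → 10 → 1  — reaches 1 (happy)
980: 980 → 145 → 42 → 20 → 4 → 16 → 37 → 58 → 89 → 145  — repeats 145 (not happy)
379: 379 → 139 → 91 → 82 → 68 → 100 → 1  — reaches 1 (happy)

980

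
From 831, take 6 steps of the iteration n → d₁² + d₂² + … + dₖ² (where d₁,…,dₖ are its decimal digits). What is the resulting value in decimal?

831 → 8² + 3² + 1² = 74
74 → 7² + 4² = 65
65 → 6² + 5² = 61
61 → 6² + 1² = 37
37 → 3² + 7² = 58
58 → 5² + 8² = 89

89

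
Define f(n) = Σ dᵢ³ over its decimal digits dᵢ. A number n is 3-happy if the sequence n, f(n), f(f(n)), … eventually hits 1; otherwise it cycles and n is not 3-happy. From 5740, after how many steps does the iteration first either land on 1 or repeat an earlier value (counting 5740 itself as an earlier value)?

5740 → 532
532 → 160
160 → 217
217 → 352
352 → 160  — 160 repeats.
That took 5 steps.

5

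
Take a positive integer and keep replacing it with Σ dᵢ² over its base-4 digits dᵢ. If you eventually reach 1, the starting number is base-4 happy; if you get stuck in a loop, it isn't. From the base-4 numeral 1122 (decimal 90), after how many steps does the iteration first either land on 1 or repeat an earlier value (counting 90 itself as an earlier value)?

90 = (1,1,2,2)_4 → 10
10 = (2,2)_4 → 8
8 = (2,0)_4 → 4
4 = (1,0)_4 → 1  — reached 1.
That took 4 steps.

4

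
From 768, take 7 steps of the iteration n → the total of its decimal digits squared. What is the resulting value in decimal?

16

768 → 7² + 6² + 8² = 49 + 36 + 64 = 149
149 → 1² + 4² + 9² = 1 + 16 + 81 = 98
98 → 9² + 8² = 81 + 64 = 145
145 → 1² + 4² + 5² = 1 + 16 + 25 = 42
42 → 4² + 2² = 16 + 4 = 20
20 → 2² + 0² = 4 + 0 = 4
4 → 4² = 16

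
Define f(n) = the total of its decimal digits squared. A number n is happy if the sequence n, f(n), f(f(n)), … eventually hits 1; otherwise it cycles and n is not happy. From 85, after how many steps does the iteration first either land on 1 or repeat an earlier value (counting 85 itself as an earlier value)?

85 → 8² + 5² = 64 + 25 = 89
89 → 8² + 9² = 64 + 81 = 145
145 → 1² + 4² + 5² = 1 + 16 + 25 = 42
42 → 4² + 2² = 16 + 4 = 20
20 → 2² + 0² = 4 + 0 = 4
4 → 4² = 16
16 → 1² + 6² = 1 + 36 = 37
37 → 3² + 7² = 9 + 49 = 58
58 → 5² + 8² = 25 + 64 = 89  — 89 repeats.
That took 9 steps.

9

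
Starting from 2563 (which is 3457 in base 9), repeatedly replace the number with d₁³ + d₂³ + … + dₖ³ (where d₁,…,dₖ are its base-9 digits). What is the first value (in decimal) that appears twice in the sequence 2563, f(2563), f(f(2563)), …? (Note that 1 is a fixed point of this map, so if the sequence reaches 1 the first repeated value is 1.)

2563 = (3,4,5,7)_9 → 559
559 = (6,8,1)_9 → 729
729 = (1,0,0,0)_9 → 1  — reached the fixed point 1.
1 → 1, so 1 is the first repeated value.

1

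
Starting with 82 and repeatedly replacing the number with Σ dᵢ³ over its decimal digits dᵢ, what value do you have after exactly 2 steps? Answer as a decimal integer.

133

82 → 520
520 → 133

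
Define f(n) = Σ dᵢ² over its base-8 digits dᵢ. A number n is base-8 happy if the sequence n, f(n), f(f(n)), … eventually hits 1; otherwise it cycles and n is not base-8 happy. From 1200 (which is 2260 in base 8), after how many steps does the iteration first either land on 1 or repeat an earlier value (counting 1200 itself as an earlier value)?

1200 = (2,2,6,0)_8 → 2² + 2² + 6² + 0² = 4 + 4 + 36 + 0 = 44
44 = (5,4)_8 → 5² + 4² = 25 + 16 = 41
41 = (5,1)_8 → 5² + 1² = 25 + 1 = 26
26 = (3,2)_8 → 3² + 2² = 9 + 4 = 13
13 = (1,5)_8 → 1² + 5² = 1 + 25 = 26  — 26 repeats.
That took 5 steps.

5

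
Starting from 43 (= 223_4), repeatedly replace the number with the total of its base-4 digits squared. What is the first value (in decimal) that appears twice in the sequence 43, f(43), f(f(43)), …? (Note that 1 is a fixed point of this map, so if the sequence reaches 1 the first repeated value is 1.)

1

43 = (2,2,3)_4 → 17
17 = (1,0,1)_4 → 2
2 = (2)_4 → 4
4 = (1,0)_4 → 1  — reached the fixed point 1.
1 → 1, so 1 is the first repeated value.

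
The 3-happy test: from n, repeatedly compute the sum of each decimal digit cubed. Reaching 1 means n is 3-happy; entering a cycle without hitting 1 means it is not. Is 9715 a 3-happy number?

3-happy

9715 → 9³ + 7³ + 1³ + 5³ = 1198
1198 → 1³ + 1³ + 9³ + 8³ = 1243
1243 → 1³ + 2³ + 4³ + 3³ = 100
100 → 1³ + 0³ + 0³ = 1  — reached 1.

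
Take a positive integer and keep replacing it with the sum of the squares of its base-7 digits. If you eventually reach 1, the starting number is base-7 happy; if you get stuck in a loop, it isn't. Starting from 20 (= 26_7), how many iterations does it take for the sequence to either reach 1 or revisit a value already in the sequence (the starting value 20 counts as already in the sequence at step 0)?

7

20 = (2,6)_7 → 2² + 6² = 4 + 36 = 40
40 = (5,5)_7 → 5² + 5² = 25 + 25 = 50
50 = (1,0,1)_7 → 1² + 0² + 1² = 1 + 0 + 1 = 2
2 = (2)_7 → 2² = 4
4 = (4)_7 → 4² = 16
16 = (2,2)_7 → 2² + 2² = 4 + 4 = 8
8 = (1,1)_7 → 1² + 1² = 1 + 1 = 2  — 2 repeats.
That took 7 steps.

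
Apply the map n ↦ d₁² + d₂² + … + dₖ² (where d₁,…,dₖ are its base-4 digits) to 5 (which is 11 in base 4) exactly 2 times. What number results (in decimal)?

5 = (1,1)_4 → 1² + 1² = 1 + 1 = 2
2 = (2)_4 → 2² = 4

4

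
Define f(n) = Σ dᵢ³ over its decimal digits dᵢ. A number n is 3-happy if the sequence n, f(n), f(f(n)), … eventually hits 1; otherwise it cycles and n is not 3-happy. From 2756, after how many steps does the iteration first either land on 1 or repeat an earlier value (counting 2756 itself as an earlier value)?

10

2756 → 2³ + 7³ + 5³ + 6³ = 8 + 343 + 125 + 216 = 692
692 → 6³ + 9³ + 2³ = 216 + 729 + 8 = 953
953 → 9³ + 5³ + 3³ = 729 + 125 + 27 = 881
881 → 8³ + 8³ + 1³ = 512 + 512 + 1 = 1025
1025 → 1³ + 0³ + 2³ + 5³ = 1 + 0 + 8 + 125 = 134
134 → 1³ + 3³ + 4³ = 1 + 27 + 64 = 92
92 → 9³ + 2³ = 729 + 8 = 737
737 → 7³ + 3³ + 7³ = 343 + 27 + 343 = 713
713 → 7³ + 1³ + 3³ = 343 + 1 + 27 = 371
371 → 3³ + 7³ + 1³ = 27 + 343 + 1 = 371  — 371 repeats.
That took 10 steps.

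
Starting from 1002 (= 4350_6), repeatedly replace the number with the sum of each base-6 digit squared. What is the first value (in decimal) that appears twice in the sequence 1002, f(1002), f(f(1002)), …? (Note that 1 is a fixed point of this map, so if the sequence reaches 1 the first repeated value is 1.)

1002 = (4,3,5,0)_6 → 4² + 3² + 5² + 0² = 16 + 9 + 25 + 0 = 50
50 = (1,2,2)_6 → 1² + 2² + 2² = 1 + 4 + 4 = 9
9 = (1,3)_6 → 1² + 3² = 1 + 9 = 10
10 = (1,4)_6 → 1² + 4² = 1 + 16 = 17
17 = (2,5)_6 → 2² + 5² = 4 + 25 = 29
29 = (4,5)_6 → 4² + 5² = 16 + 25 = 41
41 = (1,0,5)_6 → 1² + 0² + 5² = 1 + 0 + 25 = 26
26 = (4,2)_6 → 4² + 2² = 16 + 4 = 20
20 = (3,2)_6 → 3² + 2² = 9 + 4 = 13
13 = (2,1)_6 → 2² + 1² = 4 + 1 = 5
5 = (5)_6 → 5² = 25
25 = (4,1)_6 → 4² + 1² = 16 + 1 = 17  — 17 already appeared earlier.

17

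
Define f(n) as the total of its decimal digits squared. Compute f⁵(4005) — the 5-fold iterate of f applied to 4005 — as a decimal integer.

4005 → 41
41 → 17
17 → 50
50 → 25
25 → 29

29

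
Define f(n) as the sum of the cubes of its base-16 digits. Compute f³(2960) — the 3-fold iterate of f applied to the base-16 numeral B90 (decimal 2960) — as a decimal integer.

2960 = (11,9,0)_16 → 11³ + 9³ + 0³ = 2060
2060 = (8,0,12)_16 → 8³ + 0³ + 12³ = 2240
2240 = (8,12,0)_16 → 8³ + 12³ + 0³ = 2240

2240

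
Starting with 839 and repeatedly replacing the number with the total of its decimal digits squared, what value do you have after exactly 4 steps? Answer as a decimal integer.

4

839 → 8² + 3² + 9² = 64 + 9 + 81 = 154
154 → 1² + 5² + 4² = 1 + 25 + 16 = 42
42 → 4² + 2² = 16 + 4 = 20
20 → 2² + 0² = 4 + 0 = 4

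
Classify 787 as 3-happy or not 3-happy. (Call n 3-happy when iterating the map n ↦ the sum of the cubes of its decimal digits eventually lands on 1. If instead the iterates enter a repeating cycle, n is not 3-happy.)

3-happy

787 → 7³ + 8³ + 7³ = 343 + 512 + 343 = 1198
1198 → 1³ + 1³ + 9³ + 8³ = 1 + 1 + 729 + 512 = 1243
1243 → 1³ + 2³ + 4³ + 3³ = 1 + 8 + 64 + 27 = 100
100 → 1³ + 0³ + 0³ = 1 + 0 + 0 = 1  — reached 1.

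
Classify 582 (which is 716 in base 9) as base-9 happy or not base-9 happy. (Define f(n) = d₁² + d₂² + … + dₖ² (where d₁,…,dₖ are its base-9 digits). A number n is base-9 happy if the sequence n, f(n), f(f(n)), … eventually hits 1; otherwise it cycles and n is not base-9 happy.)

582 = (7,1,6)_9 → 7² + 1² + 6² = 86
86 = (1,0,5)_9 → 1² + 0² + 5² = 26
26 = (2,8)_9 → 2² + 8² = 68
68 = (7,5)_9 → 7² + 5² = 74
74 = (8,2)_9 → 8² + 2² = 68  — 68 already seen; the sequence cycles without reaching 1.

not base-9 happy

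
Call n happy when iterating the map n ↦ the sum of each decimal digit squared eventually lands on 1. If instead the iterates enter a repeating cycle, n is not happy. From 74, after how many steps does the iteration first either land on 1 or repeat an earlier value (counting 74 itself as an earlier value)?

74 → 7² + 4² = 49 + 16 = 65
65 → 6² + 5² = 36 + 25 = 61
61 → 6² + 1² = 36 + 1 = 37
37 → 3² + 7² = 9 + 49 = 58
58 → 5² + 8² = 25 + 64 = 89
89 → 8² + 9² = 64 + 81 = 145
145 → 1² + 4² + 5² = 1 + 16 + 25 = 42
42 → 4² + 2² = 16 + 4 = 20
20 → 2² + 0² = 4 + 0 = 4
4 → 4² = 16
16 → 1² + 6² = 1 + 36 = 37  — 37 repeats.
That took 11 steps.

11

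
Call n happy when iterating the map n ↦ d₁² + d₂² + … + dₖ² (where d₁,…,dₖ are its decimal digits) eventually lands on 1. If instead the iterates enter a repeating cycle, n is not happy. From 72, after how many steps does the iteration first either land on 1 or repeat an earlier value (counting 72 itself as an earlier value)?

14

72 → 7² + 2² = 49 + 4 = 53
53 → 5² + 3² = 25 + 9 = 34
34 → 3² + 4² = 9 + 16 = 25
25 → 2² + 5² = 4 + 25 = 29
29 → 2² + 9² = 4 + 81 = 85
85 → 8² + 5² = 64 + 25 = 89
89 → 8² + 9² = 64 + 81 = 145
145 → 1² + 4² + 5² = 1 + 16 + 25 = 42
42 → 4² + 2² = 16 + 4 = 20
20 → 2² + 0² = 4 + 0 = 4
4 → 4² = 16
16 → 1² + 6² = 1 + 36 = 37
37 → 3² + 7² = 9 + 49 = 58
58 → 5² + 8² = 25 + 64 = 89  — 89 repeats.
That took 14 steps.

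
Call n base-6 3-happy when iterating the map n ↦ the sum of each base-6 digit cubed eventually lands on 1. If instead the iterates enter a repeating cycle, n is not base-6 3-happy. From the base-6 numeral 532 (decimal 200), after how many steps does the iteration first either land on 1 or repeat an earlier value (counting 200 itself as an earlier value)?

5

200 = (5,3,2)_6 → 5³ + 3³ + 2³ = 160
160 = (4,2,4)_6 → 4³ + 2³ + 4³ = 136
136 = (3,4,4)_6 → 3³ + 4³ + 4³ = 155
155 = (4,1,5)_6 → 4³ + 1³ + 5³ = 190
190 = (5,1,4)_6 → 5³ + 1³ + 4³ = 190  — 190 repeats.
That took 5 steps.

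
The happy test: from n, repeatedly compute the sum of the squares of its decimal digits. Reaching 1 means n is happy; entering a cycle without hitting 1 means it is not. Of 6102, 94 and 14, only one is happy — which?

94

6102: 6102 → 41 → 17 → 50 → 25 → 29 → 85 → 89 → 145 → 42 → 20 → 4 → 16 → 37 → 58 → 89  — repeats 89 (not happy)
94: 94 → 97 → 130 → 10 → 1  — reaches 1 (happy)
14: 14 → 17 → 50 → 25 → 29 → 85 → 89 → 145 → 42 → 20 → 4 → 16 → 37 → 58 → 89  — repeats 89 (not happy)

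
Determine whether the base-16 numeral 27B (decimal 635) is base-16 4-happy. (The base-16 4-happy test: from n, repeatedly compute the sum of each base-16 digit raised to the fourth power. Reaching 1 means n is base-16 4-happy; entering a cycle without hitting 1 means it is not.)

635 = (2,7,11)_16 → 2⁴ + 7⁴ + 11⁴ = 17058
17058 = (4,2,10,2)_16 → 4⁴ + 2⁴ + 10⁴ + 2⁴ = 10288
10288 = (2,8,3,0)_16 → 2⁴ + 8⁴ + 3⁴ + 0⁴ = 4193
4193 = (1,0,6,1)_16 → 1⁴ + 0⁴ + 6⁴ + 1⁴ = 1298
1298 = (5,1,2)_16 → 5⁴ + 1⁴ + 2⁴ = 642
642 = (2,8,2)_16 → 2⁴ + 8⁴ + 2⁴ = 4128
4128 = (1,0,2,0)_16 → 1⁴ + 0⁴ + 2⁴ + 0⁴ = 17
17 = (1,1)_16 → 1⁴ + 1⁴ = 2
2 = (2)_16 → 2⁴ = 16
16 = (1,0)_16 → 1⁴ + 0⁴ = 1  — reached 1.

base-16 4-happy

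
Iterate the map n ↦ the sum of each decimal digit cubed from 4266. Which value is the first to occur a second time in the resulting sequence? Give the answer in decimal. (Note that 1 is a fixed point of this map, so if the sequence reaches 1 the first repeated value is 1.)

153

4266 → 504
504 → 189
189 → 1242
1242 → 81
81 → 513
513 → 153
153 → 153  — 153 already appeared earlier.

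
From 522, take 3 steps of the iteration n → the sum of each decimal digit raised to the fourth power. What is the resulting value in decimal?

522 → 5⁴ + 2⁴ + 2⁴ = 657
657 → 6⁴ + 5⁴ + 7⁴ = 4322
4322 → 4⁴ + 3⁴ + 2⁴ + 2⁴ = 369

369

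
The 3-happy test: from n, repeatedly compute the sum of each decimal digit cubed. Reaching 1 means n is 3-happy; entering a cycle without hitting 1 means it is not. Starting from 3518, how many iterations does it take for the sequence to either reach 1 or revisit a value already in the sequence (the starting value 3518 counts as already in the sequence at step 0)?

11

3518 → 665
665 → 557
557 → 593
593 → 881
881 → 1025
1025 → 134
134 → 92
92 → 737
737 → 713
713 → 371
371 → 371  — 371 repeats.
That took 11 steps.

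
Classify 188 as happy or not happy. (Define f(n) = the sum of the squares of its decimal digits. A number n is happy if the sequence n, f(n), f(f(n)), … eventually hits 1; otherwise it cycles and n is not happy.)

188 → 1² + 8² + 8² = 1 + 64 + 64 = 129
129 → 1² + 2² + 9² = 1 + 4 + 81 = 86
86 → 8² + 6² = 64 + 36 = 100
100 → 1² + 0² + 0² = 1 + 0 + 0 = 1  — reached 1.

happy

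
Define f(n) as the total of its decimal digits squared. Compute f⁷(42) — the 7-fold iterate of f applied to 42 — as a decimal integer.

145

42 → 4² + 2² = 20
20 → 2² + 0² = 4
4 → 4² = 16
16 → 1² + 6² = 37
37 → 3² + 7² = 58
58 → 5² + 8² = 89
89 → 8² + 9² = 145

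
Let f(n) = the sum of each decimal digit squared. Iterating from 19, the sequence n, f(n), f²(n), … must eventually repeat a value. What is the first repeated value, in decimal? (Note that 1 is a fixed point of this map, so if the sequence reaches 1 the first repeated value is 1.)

1

19 → 1² + 9² = 82
82 → 8² + 2² = 68
68 → 6² + 8² = 100
100 → 1² + 0² + 0² = 1  — reached the fixed point 1.
1 → 1, so 1 is the first repeated value.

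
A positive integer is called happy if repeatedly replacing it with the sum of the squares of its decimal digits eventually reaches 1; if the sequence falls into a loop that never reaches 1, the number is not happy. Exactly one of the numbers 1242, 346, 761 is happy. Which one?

761

1242: 1242 → 25 → 29 → 85 → 89 → 145 → 42 → 20 → 4 → 16 → 37 → 58 → 89  — repeats 89 (not happy)
346: 346 → 61 → 37 → 58 → 89 → 145 → 42 → 20 → 4 → 16 → 37  — repeats 37 (not happy)
761: 761 → 86 → 100 → 1  — reaches 1 (happy)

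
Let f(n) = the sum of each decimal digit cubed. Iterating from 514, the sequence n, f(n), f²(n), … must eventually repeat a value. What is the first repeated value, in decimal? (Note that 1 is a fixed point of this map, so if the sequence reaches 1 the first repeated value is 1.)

514 → 5³ + 1³ + 4³ = 125 + 1 + 64 = 190
190 → 1³ + 9³ + 0³ = 1 + 729 + 0 = 730
730 → 7³ + 3³ + 0³ = 343 + 27 + 0 = 370
370 → 3³ + 7³ + 0³ = 27 + 343 + 0 = 370  — 370 already appeared earlier.

370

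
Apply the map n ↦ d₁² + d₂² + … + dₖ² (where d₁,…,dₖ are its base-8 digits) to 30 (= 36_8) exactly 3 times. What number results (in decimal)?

40

30 = (3,6)_8 → 3² + 6² = 45
45 = (5,5)_8 → 5² + 5² = 50
50 = (6,2)_8 → 6² + 2² = 40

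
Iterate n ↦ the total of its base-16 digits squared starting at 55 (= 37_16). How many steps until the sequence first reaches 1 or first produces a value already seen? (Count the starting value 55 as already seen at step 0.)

55 = (3,7)_16 → 58
58 = (3,10)_16 → 109
109 = (6,13)_16 → 205
205 = (12,13)_16 → 313
313 = (1,3,9)_16 → 91
91 = (5,11)_16 → 146
146 = (9,2)_16 → 85
85 = (5,5)_16 → 50
50 = (3,2)_16 → 13
13 = (13)_16 → 169
169 = (10,9)_16 → 181
181 = (11,5)_16 → 146  — 146 repeats.
That took 12 steps.

12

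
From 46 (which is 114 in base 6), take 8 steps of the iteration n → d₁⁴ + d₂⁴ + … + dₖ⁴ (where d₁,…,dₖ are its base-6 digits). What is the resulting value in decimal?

46 = (1,1,4)_6 → 1⁴ + 1⁴ + 4⁴ = 1 + 1 + 256 = 258
258 = (1,1,1,0)_6 → 1⁴ + 1⁴ + 1⁴ + 0⁴ = 1 + 1 + 1 + 0 = 3
3 = (3)_6 → 3⁴ = 81
81 = (2,1,3)_6 → 2⁴ + 1⁴ + 3⁴ = 16 + 1 + 81 = 98
98 = (2,4,2)_6 → 2⁴ + 4⁴ + 2⁴ = 16 + 256 + 16 = 288
288 = (1,2,0,0)_6 → 1⁴ + 2⁴ + 0⁴ + 0⁴ = 1 + 16 + 0 + 0 = 17
17 = (2,5)_6 → 2⁴ + 5⁴ = 16 + 625 = 641
641 = (2,5,4,5)_6 → 2⁴ + 5⁴ + 4⁴ + 5⁴ = 16 + 625 + 256 + 625 = 1522

1522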